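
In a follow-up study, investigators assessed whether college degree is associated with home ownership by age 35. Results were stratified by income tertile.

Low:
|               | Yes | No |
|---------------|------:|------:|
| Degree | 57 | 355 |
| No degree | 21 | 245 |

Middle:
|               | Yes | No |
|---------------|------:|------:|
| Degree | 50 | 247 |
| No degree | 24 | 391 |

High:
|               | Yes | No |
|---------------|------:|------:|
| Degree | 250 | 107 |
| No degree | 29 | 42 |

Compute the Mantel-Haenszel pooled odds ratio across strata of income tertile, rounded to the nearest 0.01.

OR_MH = Σ(aᵢdᵢ/nᵢ) / Σ(bᵢcᵢ/nᵢ), where nᵢ is the stratum total.
Stratum 1 (Low): n = 678; a·d/n = 57·245/678 = 20.5973; b·c/n = 355·21/678 = 10.9956
Stratum 2 (Middle): n = 712; a·d/n = 50·391/712 = 27.4579; b·c/n = 247·24/712 = 8.3258
Stratum 3 (High): n = 428; a·d/n = 250·42/428 = 24.5327; b·c/n = 107·29/428 = 7.2500
OR_MH = (20.5973 + 27.4579 + 24.5327) / (10.9956 + 8.3258 + 7.2500) = 72.5879 / 26.5714 = 2.73180

2.73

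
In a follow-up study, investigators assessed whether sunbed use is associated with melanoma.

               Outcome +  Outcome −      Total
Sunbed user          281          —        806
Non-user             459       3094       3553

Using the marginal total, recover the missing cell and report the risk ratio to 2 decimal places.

The missing cell is in the exposed row: 806 − 281 = 525.
So a = 281, b = 525, c = 459, d = 3094.
RR = [a/(a+b)] / [c/(c+d)] = (281/806) / (459/3553) = 0.34864/0.12919 = 2.69869

2.70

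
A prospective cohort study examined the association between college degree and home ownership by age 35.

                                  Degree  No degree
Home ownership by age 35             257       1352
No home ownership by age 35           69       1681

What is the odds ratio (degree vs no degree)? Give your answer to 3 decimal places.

Reading the table with exposure as columns: a = 257 (Degree, case), b = 69 (Degree, non-case), c = 1352 (No degree, case), d = 1681.
OR = (a·d)/(b·c) = (257 × 1681) / (69 × 1352) = 432017 / 93288 = 4.63100
The odds of home ownership by age 35 are about 4.63 times as high in the degree group.

4.631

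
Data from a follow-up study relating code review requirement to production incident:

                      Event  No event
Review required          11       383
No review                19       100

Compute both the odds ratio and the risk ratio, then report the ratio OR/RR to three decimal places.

0.864

Cells: a = 11, b = 383, c = 19, d = 100.
OR = (11·100)/(383·19) = 1100/7277 = 0.15116
Risk in exposed = 11/394 = 0.02792; risk in unexposed = 19/119 = 0.15966; RR = 0.17486
OR/RR = 0.15116 / 0.17486 = 0.86447
The outcome is not rare, so the OR lies further from 1 than the RR.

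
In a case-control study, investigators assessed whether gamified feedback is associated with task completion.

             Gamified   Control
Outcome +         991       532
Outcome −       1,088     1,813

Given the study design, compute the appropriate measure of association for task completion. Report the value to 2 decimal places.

Reading the table with exposure as columns: a = 991 (Gamified, case), b = 1088 (Gamified, non-case), c = 532 (Control, case), d = 1813.
This is a case-control study: participants were sampled on outcome status, so risks in the source population cannot be estimated directly — relative risk is not valid here. The odds ratio is the appropriate measure.
OR = (a·d)/(b·c) = (991 × 1813) / (1088 × 532) = 1796683 / 578816 = 3.10407

3.10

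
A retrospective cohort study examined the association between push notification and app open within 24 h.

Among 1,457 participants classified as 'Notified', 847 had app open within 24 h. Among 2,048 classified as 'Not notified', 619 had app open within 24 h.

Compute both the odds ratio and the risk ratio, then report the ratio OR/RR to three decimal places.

1.667

From the description: a = 847, b = 610, c = 619, d = 1429.
OR = (847·1429)/(610·619) = 1210363/377590 = 3.20550
Risk in exposed = 847/1457 = 0.58133; risk in unexposed = 619/2048 = 0.30225; RR = 1.92337
OR/RR = 3.20550 / 1.92337 = 1.66660
The outcome is not rare, so the OR lies further from 1 than the RR.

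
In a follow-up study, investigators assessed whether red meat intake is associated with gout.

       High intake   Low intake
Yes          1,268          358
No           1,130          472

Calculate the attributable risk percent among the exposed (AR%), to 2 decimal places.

18.43

Reading the table with exposure as columns: a = 1268 (High intake, case), b = 1130 (High intake, non-case), c = 358 (Low intake, case), d = 472.
Risk in exposed = 1268/2398 = 0.52877; risk in unexposed = 358/830 = 0.43133.
RR = 0.52877/0.43133 = 1.22593
AR% = (RR − 1)/RR × 100 = (1.22593 − 1)/1.22593 × 100 = 18.4292%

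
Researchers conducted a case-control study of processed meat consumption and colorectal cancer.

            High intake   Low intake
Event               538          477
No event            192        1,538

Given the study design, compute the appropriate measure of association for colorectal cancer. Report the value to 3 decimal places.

9.035

Reading the table with exposure as columns: a = 538 (High intake, case), b = 192 (High intake, non-case), c = 477 (Low intake, case), d = 1538.
This is a case-control study: participants were sampled on outcome status, so risks in the source population cannot be estimated directly — relative risk is not valid here. The odds ratio is the appropriate measure.
OR = (a·d)/(b·c) = (538 × 1538) / (192 × 477) = 827444 / 91584 = 9.03481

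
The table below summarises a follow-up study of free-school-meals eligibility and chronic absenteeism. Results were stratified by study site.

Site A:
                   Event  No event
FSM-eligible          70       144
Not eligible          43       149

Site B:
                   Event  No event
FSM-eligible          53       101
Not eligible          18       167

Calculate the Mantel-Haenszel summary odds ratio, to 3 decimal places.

2.513

OR_MH = Σ(aᵢdᵢ/nᵢ) / Σ(bᵢcᵢ/nᵢ), where nᵢ is the stratum total.
Stratum 1 (Site A): n = 406; a·d/n = 70·149/406 = 25.6897; b·c/n = 144·43/406 = 15.2512
Stratum 2 (Site B): n = 339; a·d/n = 53·167/339 = 26.1091; b·c/n = 101·18/339 = 5.3628
OR_MH = (25.6897 + 26.1091) / (15.2512 + 5.3628) = 51.7988 / 20.6141 = 2.51279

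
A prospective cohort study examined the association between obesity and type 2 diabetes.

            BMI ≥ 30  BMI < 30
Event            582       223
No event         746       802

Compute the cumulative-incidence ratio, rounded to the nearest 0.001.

Reading the table with exposure as columns: a = 582 (BMI ≥ 30, case), b = 746 (BMI ≥ 30, non-case), c = 223 (BMI < 30, case), d = 802.
Risk in exposed = 582/1328 = 0.43825; risk in unexposed = 223/1025 = 0.21756.
RR = 0.43825 / 0.21756 = 2.01439
The risk among the exposed is 2.01 times that among the unexposed.

2.014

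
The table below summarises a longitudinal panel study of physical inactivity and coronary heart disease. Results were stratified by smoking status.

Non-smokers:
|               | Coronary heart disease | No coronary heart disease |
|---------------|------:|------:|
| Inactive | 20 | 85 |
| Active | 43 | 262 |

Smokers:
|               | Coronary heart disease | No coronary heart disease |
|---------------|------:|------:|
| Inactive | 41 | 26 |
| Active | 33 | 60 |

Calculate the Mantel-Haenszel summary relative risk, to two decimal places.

1.56

RR_MH = Σ(aᵢ·n₀ᵢ/nᵢ) / Σ(cᵢ·n₁ᵢ/nᵢ), with n₁ᵢ = aᵢ+bᵢ (exposed), n₀ᵢ = cᵢ+dᵢ (unexposed), nᵢ = n₁ᵢ+n₀ᵢ.
Stratum 1 (Non-smokers): n₁ = 105, n₀ = 305, n = 410; a·n₀/n = 20·305/410 = 14.8780; c·n₁/n = 43·105/410 = 11.0122
Stratum 2 (Smokers): n₁ = 67, n₀ = 93, n = 160; a·n₀/n = 41·93/160 = 23.8313; c·n₁/n = 33·67/160 = 13.8187
RR_MH = (14.8780 + 23.8313) / (11.0122 + 13.8187) = 38.7093 / 24.8309 = 1.55891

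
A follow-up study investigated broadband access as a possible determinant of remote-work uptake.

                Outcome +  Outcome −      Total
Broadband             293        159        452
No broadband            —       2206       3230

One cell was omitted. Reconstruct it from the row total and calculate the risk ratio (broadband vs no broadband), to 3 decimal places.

The missing cell is in the unexposed row: 3230 − 2206 = 1024.
So a = 293, b = 159, c = 1024, d = 2206.
RR = [a/(a+b)] / [c/(c+d)] = (293/452) / (1024/3230) = 0.64823/0.31703 = 2.04471

2.045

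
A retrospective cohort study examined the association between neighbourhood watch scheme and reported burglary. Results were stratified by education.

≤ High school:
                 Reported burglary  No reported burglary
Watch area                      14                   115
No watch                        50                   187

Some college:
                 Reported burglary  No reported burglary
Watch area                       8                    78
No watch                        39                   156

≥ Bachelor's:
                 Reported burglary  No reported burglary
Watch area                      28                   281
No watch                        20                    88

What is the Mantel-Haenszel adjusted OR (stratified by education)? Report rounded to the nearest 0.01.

0.44

OR_MH = Σ(aᵢdᵢ/nᵢ) / Σ(bᵢcᵢ/nᵢ), where nᵢ is the stratum total.
Stratum 1 (≤ High school): n = 366; a·d/n = 14·187/366 = 7.1530; b·c/n = 115·50/366 = 15.7104
Stratum 2 (Some college): n = 281; a·d/n = 8·156/281 = 4.4413; b·c/n = 78·39/281 = 10.8256
Stratum 3 (≥ Bachelor's): n = 417; a·d/n = 28·88/417 = 5.9089; b·c/n = 281·20/417 = 13.4772
OR_MH = (7.1530 + 4.4413 + 5.9089) / (15.7104 + 10.8256 + 13.4772) = 17.5032 / 40.0132 = 0.43743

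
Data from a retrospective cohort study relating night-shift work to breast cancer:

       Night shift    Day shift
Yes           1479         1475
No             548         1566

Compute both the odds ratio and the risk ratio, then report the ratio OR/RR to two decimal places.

Reading the table with exposure as columns: a = 1479 (Night shift, case), b = 548 (Night shift, non-case), c = 1475 (Day shift, case), d = 1566.
OR = (1479·1566)/(548·1475) = 2316114/808300 = 2.86541
Risk in exposed = 1479/2027 = 0.72965; risk in unexposed = 1475/3041 = 0.48504; RR = 1.50432
OR/RR = 2.86541 / 1.50432 = 1.90480
The outcome is not rare, so the OR lies further from 1 than the RR.

1.90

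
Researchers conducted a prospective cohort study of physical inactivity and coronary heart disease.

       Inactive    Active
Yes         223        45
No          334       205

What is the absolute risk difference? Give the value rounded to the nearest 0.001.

Reading the table with exposure as columns: a = 223 (Inactive, case), b = 334 (Inactive, non-case), c = 45 (Active, case), d = 205.
Risk in exposed = 223/557 = 0.400359; risk in unexposed = 45/250 = 0.180000.
Risk difference = 0.400359 − 0.180000 = 0.220359

0.220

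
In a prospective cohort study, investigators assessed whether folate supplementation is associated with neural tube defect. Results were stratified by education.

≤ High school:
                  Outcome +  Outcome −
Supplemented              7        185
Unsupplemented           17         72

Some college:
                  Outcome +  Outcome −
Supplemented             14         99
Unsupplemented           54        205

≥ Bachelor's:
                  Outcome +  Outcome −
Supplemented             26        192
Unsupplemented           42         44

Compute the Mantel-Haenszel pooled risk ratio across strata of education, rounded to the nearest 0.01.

0.33

RR_MH = Σ(aᵢ·n₀ᵢ/nᵢ) / Σ(cᵢ·n₁ᵢ/nᵢ), with n₁ᵢ = aᵢ+bᵢ (exposed), n₀ᵢ = cᵢ+dᵢ (unexposed), nᵢ = n₁ᵢ+n₀ᵢ.
Stratum 1 (≤ High school): n₁ = 192, n₀ = 89, n = 281; a·n₀/n = 7·89/281 = 2.2171; c·n₁/n = 17·192/281 = 11.6157
Stratum 2 (Some college): n₁ = 113, n₀ = 259, n = 372; a·n₀/n = 14·259/372 = 9.7473; c·n₁/n = 54·113/372 = 16.4032
Stratum 3 (≥ Bachelor's): n₁ = 218, n₀ = 86, n = 304; a·n₀/n = 26·86/304 = 7.3553; c·n₁/n = 42·218/304 = 30.1184
RR_MH = (2.2171 + 9.7473 + 7.3553) / (11.6157 + 16.4032 + 30.1184) = 19.3197 / 58.1373 = 0.33231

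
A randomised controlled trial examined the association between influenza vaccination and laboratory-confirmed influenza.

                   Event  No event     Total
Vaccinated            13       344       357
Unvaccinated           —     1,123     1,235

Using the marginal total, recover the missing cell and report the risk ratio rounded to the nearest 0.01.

The missing cell is in the unexposed row: 1235 − 1123 = 112.
So a = 13, b = 344, c = 112, d = 1123.
RR = [a/(a+b)] / [c/(c+d)] = (13/357) / (112/1235) = 0.03641/0.09069 = 0.40154

0.40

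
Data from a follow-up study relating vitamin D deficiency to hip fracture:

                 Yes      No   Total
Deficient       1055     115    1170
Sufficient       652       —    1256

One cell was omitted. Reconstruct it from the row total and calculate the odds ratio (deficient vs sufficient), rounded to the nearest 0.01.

The missing cell is in the unexposed row: 1256 − 652 = 604.
So a = 1055, b = 115, c = 652, d = 604.
OR = (a·d)/(b·c) = (1055 × 604) / (115 × 652) = 637220 / 74980 = 8.49853

8.50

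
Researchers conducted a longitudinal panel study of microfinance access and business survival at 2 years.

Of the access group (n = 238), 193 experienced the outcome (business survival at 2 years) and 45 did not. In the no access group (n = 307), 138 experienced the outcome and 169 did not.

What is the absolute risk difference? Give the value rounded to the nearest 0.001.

From the description: a = 193, b = 45, c = 138, d = 169.
Risk in exposed = 193/238 = 0.810924; risk in unexposed = 138/307 = 0.449511.
Risk difference = 0.810924 − 0.449511 = 0.361413

0.361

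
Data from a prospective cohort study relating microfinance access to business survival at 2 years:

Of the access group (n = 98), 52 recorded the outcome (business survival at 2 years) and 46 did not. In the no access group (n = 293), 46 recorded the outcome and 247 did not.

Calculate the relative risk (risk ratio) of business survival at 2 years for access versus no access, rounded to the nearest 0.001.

From the description: a = 52, b = 46, c = 46, d = 247.
Risk in exposed = 52/98 = 0.53061; risk in unexposed = 46/293 = 0.15700.
RR = 0.53061 / 0.15700 = 3.37977
The risk among the exposed is 3.38 times that among the unexposed.

3.380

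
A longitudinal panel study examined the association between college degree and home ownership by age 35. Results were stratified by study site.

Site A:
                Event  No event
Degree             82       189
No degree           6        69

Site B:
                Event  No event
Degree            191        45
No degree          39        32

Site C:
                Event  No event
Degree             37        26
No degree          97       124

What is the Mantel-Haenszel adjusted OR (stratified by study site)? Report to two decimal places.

2.93

OR_MH = Σ(aᵢdᵢ/nᵢ) / Σ(bᵢcᵢ/nᵢ), where nᵢ is the stratum total.
Stratum 1 (Site A): n = 346; a·d/n = 82·69/346 = 16.3526; b·c/n = 189·6/346 = 3.2775
Stratum 2 (Site B): n = 307; a·d/n = 191·32/307 = 19.9088; b·c/n = 45·39/307 = 5.7166
Stratum 3 (Site C): n = 284; a·d/n = 37·124/284 = 16.1549; b·c/n = 26·97/284 = 8.8803
OR_MH = (16.3526 + 19.9088 + 16.1549) / (3.2775 + 5.7166 + 8.8803) = 52.4163 / 17.8744 = 2.93249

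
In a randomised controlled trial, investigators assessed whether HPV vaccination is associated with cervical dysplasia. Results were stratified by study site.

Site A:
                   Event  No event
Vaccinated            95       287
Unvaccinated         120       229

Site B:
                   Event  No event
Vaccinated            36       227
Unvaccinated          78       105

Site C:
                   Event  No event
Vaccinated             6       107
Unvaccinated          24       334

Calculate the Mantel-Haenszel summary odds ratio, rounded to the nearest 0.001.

OR_MH = Σ(aᵢdᵢ/nᵢ) / Σ(bᵢcᵢ/nᵢ), where nᵢ is the stratum total.
Stratum 1 (Site A): n = 731; a·d/n = 95·229/731 = 29.7606; b·c/n = 287·120/731 = 47.1135
Stratum 2 (Site B): n = 446; a·d/n = 36·105/446 = 8.4753; b·c/n = 227·78/446 = 39.6996
Stratum 3 (Site C): n = 471; a·d/n = 6·334/471 = 4.2548; b·c/n = 107·24/471 = 5.4522
OR_MH = (29.7606 + 8.4753 + 4.2548) / (47.1135 + 39.6996 + 5.4522) = 42.4907 / 92.2653 = 0.46053

0.461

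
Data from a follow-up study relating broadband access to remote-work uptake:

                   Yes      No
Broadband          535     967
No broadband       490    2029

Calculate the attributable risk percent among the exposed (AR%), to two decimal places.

45.39

Cells: a = 535, b = 967, c = 490, d = 2029.
Risk in exposed = 535/1502 = 0.35619; risk in unexposed = 490/2519 = 0.19452.
RR = 0.35619/0.19452 = 1.83112
AR% = (RR − 1)/RR × 100 = (1.83112 − 1)/1.83112 × 100 = 45.3885%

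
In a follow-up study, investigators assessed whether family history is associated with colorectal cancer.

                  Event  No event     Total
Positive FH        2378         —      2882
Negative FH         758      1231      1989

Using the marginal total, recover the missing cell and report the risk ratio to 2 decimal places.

The missing cell is in the exposed row: 2882 − 2378 = 504.
So a = 2378, b = 504, c = 758, d = 1231.
RR = [a/(a+b)] / [c/(c+d)] = (2378/2882) / (758/1989) = 0.82512/0.38110 = 2.16513

2.17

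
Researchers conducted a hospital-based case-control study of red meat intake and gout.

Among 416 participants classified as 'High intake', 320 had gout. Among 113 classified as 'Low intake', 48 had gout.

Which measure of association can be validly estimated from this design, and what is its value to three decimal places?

From the description: a = 320, b = 96, c = 48, d = 65.
This is a hospital-based case-control study: participants were sampled on outcome status, so risks in the source population cannot be estimated directly — relative risk is not valid here. The odds ratio is the appropriate measure.
OR = (a·d)/(b·c) = (320 × 65) / (96 × 48) = 20800 / 4608 = 4.51389

4.514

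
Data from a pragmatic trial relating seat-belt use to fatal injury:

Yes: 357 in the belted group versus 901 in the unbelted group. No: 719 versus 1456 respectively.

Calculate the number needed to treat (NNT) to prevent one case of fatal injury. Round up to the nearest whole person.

Risk in treated group = 357/1076 = 0.33178; risk in control = 901/2357 = 0.38227.
Absolute risk reduction = 0.38227 − 0.33178 = 0.05048
NNT = 1 / ARR = 1 / 0.05048 = 19.809 → round up → 20

20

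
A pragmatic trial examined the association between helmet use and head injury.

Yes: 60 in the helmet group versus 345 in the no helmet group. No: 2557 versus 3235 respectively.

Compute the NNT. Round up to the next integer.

14

Risk in treated group = 60/2617 = 0.02293; risk in control = 345/3580 = 0.09637.
Absolute risk reduction = 0.09637 − 0.02293 = 0.07344
NNT = 1 / ARR = 1 / 0.07344 = 13.616 → round up → 14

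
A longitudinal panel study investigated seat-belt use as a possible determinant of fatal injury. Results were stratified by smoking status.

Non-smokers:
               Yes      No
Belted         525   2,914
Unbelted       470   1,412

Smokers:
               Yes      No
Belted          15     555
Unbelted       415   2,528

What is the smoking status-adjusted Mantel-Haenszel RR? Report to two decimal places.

RR_MH = Σ(aᵢ·n₀ᵢ/nᵢ) / Σ(cᵢ·n₁ᵢ/nᵢ), with n₁ᵢ = aᵢ+bᵢ (exposed), n₀ᵢ = cᵢ+dᵢ (unexposed), nᵢ = n₁ᵢ+n₀ᵢ.
Stratum 1 (Non-smokers): n₁ = 3439, n₀ = 1882, n = 5321; a·n₀/n = 525·1882/5321 = 185.6888; c·n₁/n = 470·3439/5321 = 303.7643
Stratum 2 (Smokers): n₁ = 570, n₀ = 2943, n = 3513; a·n₀/n = 15·2943/3513 = 12.5662; c·n₁/n = 415·570/3513 = 67.3356
RR_MH = (185.6888 + 12.5662) / (303.7643 + 67.3356) = 198.2550 / 371.0999 = 0.53424

0.53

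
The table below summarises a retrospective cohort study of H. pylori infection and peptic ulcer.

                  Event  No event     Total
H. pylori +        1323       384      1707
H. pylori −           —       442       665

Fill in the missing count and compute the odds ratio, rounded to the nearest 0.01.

6.83

The missing cell is in the unexposed row: 665 − 442 = 223.
So a = 1323, b = 384, c = 223, d = 442.
OR = (a·d)/(b·c) = (1323 × 442) / (384 × 223) = 584766 / 85632 = 6.82883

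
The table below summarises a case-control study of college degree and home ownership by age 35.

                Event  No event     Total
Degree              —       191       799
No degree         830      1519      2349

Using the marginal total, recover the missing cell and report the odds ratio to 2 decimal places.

The missing cell is in the exposed row: 799 − 191 = 608.
So a = 608, b = 191, c = 830, d = 1519.
OR = (a·d)/(b·c) = (608 × 1519) / (191 × 830) = 923552 / 158530 = 5.82572

5.83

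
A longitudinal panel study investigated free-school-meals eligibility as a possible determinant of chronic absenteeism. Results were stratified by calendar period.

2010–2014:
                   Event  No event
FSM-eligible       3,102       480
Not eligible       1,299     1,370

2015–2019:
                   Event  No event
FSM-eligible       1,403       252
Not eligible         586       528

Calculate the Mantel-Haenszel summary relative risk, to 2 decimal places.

1.73

RR_MH = Σ(aᵢ·n₀ᵢ/nᵢ) / Σ(cᵢ·n₁ᵢ/nᵢ), with n₁ᵢ = aᵢ+bᵢ (exposed), n₀ᵢ = cᵢ+dᵢ (unexposed), nᵢ = n₁ᵢ+n₀ᵢ.
Stratum 1 (2010–2014): n₁ = 3582, n₀ = 2669, n = 6251; a·n₀/n = 3102·2669/6251 = 1324.4662; c·n₁/n = 1299·3582/6251 = 744.3638
Stratum 2 (2015–2019): n₁ = 1655, n₀ = 1114, n = 2769; a·n₀/n = 1403·1114/2769 = 564.4428; c·n₁/n = 586·1655/2769 = 350.2456
RR_MH = (1324.4662 + 564.4428) / (744.3638 + 350.2456) = 1888.9089 / 1094.6094 = 1.72565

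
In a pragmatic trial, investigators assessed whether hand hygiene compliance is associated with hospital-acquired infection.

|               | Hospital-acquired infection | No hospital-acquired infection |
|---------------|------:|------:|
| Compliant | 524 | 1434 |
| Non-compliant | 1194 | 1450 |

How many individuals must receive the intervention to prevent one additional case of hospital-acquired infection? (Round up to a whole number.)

Risk in treated group = 524/1958 = 0.26762; risk in control = 1194/2644 = 0.45159.
Absolute risk reduction = 0.45159 − 0.26762 = 0.18397
NNT = 1 / ARR = 1 / 0.18397 = 5.436 → round up → 6

6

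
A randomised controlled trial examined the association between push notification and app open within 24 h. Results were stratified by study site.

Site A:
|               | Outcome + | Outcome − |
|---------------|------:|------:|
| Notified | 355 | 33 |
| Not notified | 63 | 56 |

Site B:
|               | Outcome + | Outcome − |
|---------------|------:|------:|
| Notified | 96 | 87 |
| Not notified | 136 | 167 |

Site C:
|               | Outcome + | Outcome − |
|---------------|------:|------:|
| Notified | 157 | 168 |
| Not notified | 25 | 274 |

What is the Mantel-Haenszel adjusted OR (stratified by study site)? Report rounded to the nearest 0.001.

4.012

OR_MH = Σ(aᵢdᵢ/nᵢ) / Σ(bᵢcᵢ/nᵢ), where nᵢ is the stratum total.
Stratum 1 (Site A): n = 507; a·d/n = 355·56/507 = 39.2110; b·c/n = 33·63/507 = 4.1006
Stratum 2 (Site B): n = 486; a·d/n = 96·167/486 = 32.9877; b·c/n = 87·136/486 = 24.3457
Stratum 3 (Site C): n = 624; a·d/n = 157·274/624 = 68.9391; b·c/n = 168·25/624 = 6.7308
OR_MH = (39.2110 + 32.9877 + 68.9391) / (4.1006 + 24.3457 + 6.7308) = 141.1378 / 35.1770 = 4.01221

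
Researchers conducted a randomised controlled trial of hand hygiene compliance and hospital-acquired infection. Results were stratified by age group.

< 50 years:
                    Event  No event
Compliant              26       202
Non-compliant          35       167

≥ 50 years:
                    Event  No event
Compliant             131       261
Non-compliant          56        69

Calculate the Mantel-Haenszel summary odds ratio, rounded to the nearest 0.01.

0.62

OR_MH = Σ(aᵢdᵢ/nᵢ) / Σ(bᵢcᵢ/nᵢ), where nᵢ is the stratum total.
Stratum 1 (< 50 years): n = 430; a·d/n = 26·167/430 = 10.0977; b·c/n = 202·35/430 = 16.4419
Stratum 2 (≥ 50 years): n = 517; a·d/n = 131·69/517 = 17.4836; b·c/n = 261·56/517 = 28.2708
OR_MH = (10.0977 + 17.4836) / (16.4419 + 28.2708) = 27.5812 / 44.7127 = 0.61686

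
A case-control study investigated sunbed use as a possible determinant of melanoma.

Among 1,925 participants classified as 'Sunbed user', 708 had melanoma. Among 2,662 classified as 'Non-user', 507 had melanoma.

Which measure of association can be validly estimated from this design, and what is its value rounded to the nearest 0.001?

2.473

From the description: a = 708, b = 1217, c = 507, d = 2155.
This is a case-control study: participants were sampled on outcome status, so risks in the source population cannot be estimated directly — relative risk is not valid here. The odds ratio is the appropriate measure.
OR = (a·d)/(b·c) = (708 × 2155) / (1217 × 507) = 1525740 / 617019 = 2.47276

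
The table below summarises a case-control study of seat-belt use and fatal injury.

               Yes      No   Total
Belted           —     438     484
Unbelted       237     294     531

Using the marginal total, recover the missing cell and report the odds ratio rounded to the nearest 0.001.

0.130

The missing cell is in the exposed row: 484 − 438 = 46.
So a = 46, b = 438, c = 237, d = 294.
OR = (a·d)/(b·c) = (46 × 294) / (438 × 237) = 13524 / 103806 = 0.13028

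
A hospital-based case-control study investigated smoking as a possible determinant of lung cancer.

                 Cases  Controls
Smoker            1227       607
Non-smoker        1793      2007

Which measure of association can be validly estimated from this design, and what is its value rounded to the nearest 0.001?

Cells: a = 1227, b = 607, c = 1793, d = 2007.
This is a hospital-based case-control study: participants were sampled on outcome status, so risks in the source population cannot be estimated directly — relative risk is not valid here. The odds ratio is the appropriate measure.
OR = (a·d)/(b·c) = (1227 × 2007) / (607 × 1793) = 2462589 / 1088351 = 2.26268

2.263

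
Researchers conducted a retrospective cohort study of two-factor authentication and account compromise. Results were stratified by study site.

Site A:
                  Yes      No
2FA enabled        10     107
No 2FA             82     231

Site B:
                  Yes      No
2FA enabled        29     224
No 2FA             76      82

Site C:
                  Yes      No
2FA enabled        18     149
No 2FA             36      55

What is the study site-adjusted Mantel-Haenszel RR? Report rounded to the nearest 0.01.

0.27

RR_MH = Σ(aᵢ·n₀ᵢ/nᵢ) / Σ(cᵢ·n₁ᵢ/nᵢ), with n₁ᵢ = aᵢ+bᵢ (exposed), n₀ᵢ = cᵢ+dᵢ (unexposed), nᵢ = n₁ᵢ+n₀ᵢ.
Stratum 1 (Site A): n₁ = 117, n₀ = 313, n = 430; a·n₀/n = 10·313/430 = 7.2791; c·n₁/n = 82·117/430 = 22.3116
Stratum 2 (Site B): n₁ = 253, n₀ = 158, n = 411; a·n₀/n = 29·158/411 = 11.1484; c·n₁/n = 76·253/411 = 46.7835
Stratum 3 (Site C): n₁ = 167, n₀ = 91, n = 258; a·n₀/n = 18·91/258 = 6.3488; c·n₁/n = 36·167/258 = 23.3023
RR_MH = (7.2791 + 11.1484 + 6.3488) / (22.3116 + 46.7835 + 23.3023) = 24.7763 / 92.3974 = 0.26815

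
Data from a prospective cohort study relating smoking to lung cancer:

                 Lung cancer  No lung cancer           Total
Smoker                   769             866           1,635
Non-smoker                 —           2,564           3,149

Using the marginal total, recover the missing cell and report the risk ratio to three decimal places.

2.532

The missing cell is in the unexposed row: 3149 − 2564 = 585.
So a = 769, b = 866, c = 585, d = 2564.
RR = [a/(a+b)] / [c/(c+d)] = (769/1635) / (585/3149) = 0.47034/0.18577 = 2.53178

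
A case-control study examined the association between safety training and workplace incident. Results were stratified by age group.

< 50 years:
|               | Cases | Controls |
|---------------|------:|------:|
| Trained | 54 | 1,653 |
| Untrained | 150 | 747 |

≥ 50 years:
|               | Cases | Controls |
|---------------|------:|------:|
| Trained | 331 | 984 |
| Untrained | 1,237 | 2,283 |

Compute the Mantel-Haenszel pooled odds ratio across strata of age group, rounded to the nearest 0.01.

0.50

OR_MH = Σ(aᵢdᵢ/nᵢ) / Σ(bᵢcᵢ/nᵢ), where nᵢ is the stratum total.
Stratum 1 (< 50 years): n = 2604; a·d/n = 54·747/2604 = 15.4908; b·c/n = 1653·150/2604 = 95.2189
Stratum 2 (≥ 50 years): n = 4835; a·d/n = 331·2283/4835 = 156.2922; b·c/n = 984·1237/4835 = 251.7493
OR_MH = (15.4908 + 156.2922) / (95.2189 + 251.7493) = 171.7830 / 346.9682 = 0.49510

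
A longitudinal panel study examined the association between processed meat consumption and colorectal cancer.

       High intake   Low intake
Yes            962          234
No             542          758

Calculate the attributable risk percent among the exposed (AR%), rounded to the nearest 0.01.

Reading the table with exposure as columns: a = 962 (High intake, case), b = 542 (High intake, non-case), c = 234 (Low intake, case), d = 758.
Risk in exposed = 962/1504 = 0.63963; risk in unexposed = 234/992 = 0.23589.
RR = 0.63963/0.23589 = 2.71158
AR% = (RR − 1)/RR × 100 = (2.71158 − 1)/2.71158 × 100 = 63.1212%

63.12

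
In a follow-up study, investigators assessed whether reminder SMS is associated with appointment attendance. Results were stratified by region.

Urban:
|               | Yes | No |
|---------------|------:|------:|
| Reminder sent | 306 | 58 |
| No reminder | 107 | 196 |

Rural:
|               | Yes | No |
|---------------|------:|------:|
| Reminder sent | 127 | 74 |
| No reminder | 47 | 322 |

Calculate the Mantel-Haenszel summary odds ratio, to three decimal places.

10.493

OR_MH = Σ(aᵢdᵢ/nᵢ) / Σ(bᵢcᵢ/nᵢ), where nᵢ is the stratum total.
Stratum 1 (Urban): n = 667; a·d/n = 306·196/667 = 89.9190; b·c/n = 58·107/667 = 9.3043
Stratum 2 (Rural): n = 570; a·d/n = 127·322/570 = 71.7439; b·c/n = 74·47/570 = 6.1018
OR_MH = (89.9190 + 71.7439) / (9.3043 + 6.1018) = 161.6629 / 15.4061 = 10.49343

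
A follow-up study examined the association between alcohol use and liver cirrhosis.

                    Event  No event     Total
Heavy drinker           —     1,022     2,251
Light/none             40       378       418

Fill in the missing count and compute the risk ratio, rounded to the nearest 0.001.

5.705

The missing cell is in the exposed row: 2251 − 1022 = 1229.
So a = 1229, b = 1022, c = 40, d = 378.
RR = [a/(a+b)] / [c/(c+d)] = (1229/2251) / (40/418) = 0.54598/0.09569 = 5.70549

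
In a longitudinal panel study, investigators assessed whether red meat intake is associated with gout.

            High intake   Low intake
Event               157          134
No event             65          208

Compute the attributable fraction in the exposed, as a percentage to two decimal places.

44.60

Reading the table with exposure as columns: a = 157 (High intake, case), b = 65 (High intake, non-case), c = 134 (Low intake, case), d = 208.
Risk in exposed = 157/222 = 0.70721; risk in unexposed = 134/342 = 0.39181.
RR = 0.70721/0.39181 = 1.80496
AR% = (RR − 1)/RR × 100 = (1.80496 − 1)/1.80496 × 100 = 44.5972%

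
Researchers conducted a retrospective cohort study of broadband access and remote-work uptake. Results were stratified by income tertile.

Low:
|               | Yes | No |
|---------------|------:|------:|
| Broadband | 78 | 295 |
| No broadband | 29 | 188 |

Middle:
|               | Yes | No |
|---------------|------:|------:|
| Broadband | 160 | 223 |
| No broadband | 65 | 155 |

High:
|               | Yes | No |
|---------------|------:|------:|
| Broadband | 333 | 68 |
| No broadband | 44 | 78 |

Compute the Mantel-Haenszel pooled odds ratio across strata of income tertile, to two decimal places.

OR_MH = Σ(aᵢdᵢ/nᵢ) / Σ(bᵢcᵢ/nᵢ), where nᵢ is the stratum total.
Stratum 1 (Low): n = 590; a·d/n = 78·188/590 = 24.8542; b·c/n = 295·29/590 = 14.5000
Stratum 2 (Middle): n = 603; a·d/n = 160·155/603 = 41.1277; b·c/n = 223·65/603 = 24.0381
Stratum 3 (High): n = 523; a·d/n = 333·78/523 = 49.6635; b·c/n = 68·44/523 = 5.7208
OR_MH = (24.8542 + 41.1277 + 49.6635) / (14.5000 + 24.0381 + 5.7208) = 115.6454 / 44.2590 = 2.61293

2.61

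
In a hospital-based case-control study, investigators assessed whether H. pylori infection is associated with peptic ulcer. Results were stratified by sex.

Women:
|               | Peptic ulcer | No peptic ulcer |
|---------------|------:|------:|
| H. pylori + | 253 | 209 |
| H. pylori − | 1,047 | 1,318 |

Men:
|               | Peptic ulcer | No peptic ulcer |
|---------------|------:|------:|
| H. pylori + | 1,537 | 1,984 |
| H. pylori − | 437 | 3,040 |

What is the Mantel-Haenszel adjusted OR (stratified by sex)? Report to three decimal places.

3.903

OR_MH = Σ(aᵢdᵢ/nᵢ) / Σ(bᵢcᵢ/nᵢ), where nᵢ is the stratum total.
Stratum 1 (Women): n = 2827; a·d/n = 253·1318/2827 = 117.9533; b·c/n = 209·1047/2827 = 77.4047
Stratum 2 (Men): n = 6998; a·d/n = 1537·3040/6998 = 667.6879; b·c/n = 1984·437/6998 = 123.8937
OR_MH = (117.9533 + 667.6879) / (77.4047 + 123.8937) = 785.6412 / 201.2984 = 3.90287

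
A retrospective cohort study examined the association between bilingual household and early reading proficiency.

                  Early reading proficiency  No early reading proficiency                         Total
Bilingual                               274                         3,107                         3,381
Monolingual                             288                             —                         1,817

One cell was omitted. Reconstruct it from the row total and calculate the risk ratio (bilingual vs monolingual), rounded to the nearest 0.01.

0.51

The missing cell is in the unexposed row: 1817 − 288 = 1529.
So a = 274, b = 3107, c = 288, d = 1529.
RR = [a/(a+b)] / [c/(c+d)] = (274/3381) / (288/1817) = 0.08104/0.15850 = 0.51129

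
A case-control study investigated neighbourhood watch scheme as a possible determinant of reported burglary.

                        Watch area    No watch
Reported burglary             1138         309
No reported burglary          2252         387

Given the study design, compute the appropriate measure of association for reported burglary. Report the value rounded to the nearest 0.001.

Reading the table with exposure as columns: a = 1138 (Watch area, case), b = 2252 (Watch area, non-case), c = 309 (No watch, case), d = 387.
This is a case-control study: participants were sampled on outcome status, so risks in the source population cannot be estimated directly — relative risk is not valid here. The odds ratio is the appropriate measure.
OR = (a·d)/(b·c) = (1138 × 387) / (2252 × 309) = 440406 / 695868 = 0.63289

0.633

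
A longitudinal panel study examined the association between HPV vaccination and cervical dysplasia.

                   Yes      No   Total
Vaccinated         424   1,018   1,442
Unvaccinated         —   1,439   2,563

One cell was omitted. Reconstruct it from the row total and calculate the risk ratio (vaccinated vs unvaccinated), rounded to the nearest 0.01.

The missing cell is in the unexposed row: 2563 − 1439 = 1124.
So a = 424, b = 1018, c = 1124, d = 1439.
RR = [a/(a+b)] / [c/(c+d)] = (424/1442) / (1124/2563) = 0.29404/0.43855 = 0.67048

0.67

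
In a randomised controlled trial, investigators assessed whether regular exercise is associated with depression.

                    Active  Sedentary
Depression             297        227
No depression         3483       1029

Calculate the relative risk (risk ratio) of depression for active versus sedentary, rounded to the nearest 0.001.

0.435

Reading the table with exposure as columns: a = 297 (Active, case), b = 3483 (Active, non-case), c = 227 (Sedentary, case), d = 1029.
Risk in exposed = 297/3780 = 0.07857; risk in unexposed = 227/1256 = 0.18073.
RR = 0.07857 / 0.18073 = 0.43474
The risk is 57% lower among the exposed than among the unexposed.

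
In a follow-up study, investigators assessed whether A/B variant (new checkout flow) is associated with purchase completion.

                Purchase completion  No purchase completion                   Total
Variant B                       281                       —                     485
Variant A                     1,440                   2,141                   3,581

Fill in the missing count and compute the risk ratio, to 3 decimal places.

The missing cell is in the exposed row: 485 − 281 = 204.
So a = 281, b = 204, c = 1440, d = 2141.
RR = [a/(a+b)] / [c/(c+d)] = (281/485) / (1440/3581) = 0.57938/0.40212 = 1.44081

1.441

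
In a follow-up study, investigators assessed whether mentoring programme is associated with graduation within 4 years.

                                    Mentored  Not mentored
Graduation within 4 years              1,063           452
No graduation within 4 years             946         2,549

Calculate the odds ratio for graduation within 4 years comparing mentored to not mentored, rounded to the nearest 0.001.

6.337

Reading the table with exposure as columns: a = 1063 (Mentored, case), b = 946 (Mentored, non-case), c = 452 (Not mentored, case), d = 2549.
OR = (a·d)/(b·c) = (1063 × 2549) / (946 × 452) = 2709587 / 427592 = 6.33685
The odds of graduation within 4 years are about 6.34 times as high in the mentored group.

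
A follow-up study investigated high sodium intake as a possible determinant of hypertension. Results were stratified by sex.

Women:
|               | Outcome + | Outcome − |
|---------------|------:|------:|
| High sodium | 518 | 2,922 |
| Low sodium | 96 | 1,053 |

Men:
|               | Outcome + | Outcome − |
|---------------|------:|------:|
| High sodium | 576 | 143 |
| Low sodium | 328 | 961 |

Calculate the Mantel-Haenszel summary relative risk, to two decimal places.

RR_MH = Σ(aᵢ·n₀ᵢ/nᵢ) / Σ(cᵢ·n₁ᵢ/nᵢ), with n₁ᵢ = aᵢ+bᵢ (exposed), n₀ᵢ = cᵢ+dᵢ (unexposed), nᵢ = n₁ᵢ+n₀ᵢ.
Stratum 1 (Women): n₁ = 3440, n₀ = 1149, n = 4589; a·n₀/n = 518·1149/4589 = 129.6975; c·n₁/n = 96·3440/4589 = 71.9634
Stratum 2 (Men): n₁ = 719, n₀ = 1289, n = 2008; a·n₀/n = 576·1289/2008 = 369.7530; c·n₁/n = 328·719/2008 = 117.4462
RR_MH = (129.6975 + 369.7530) / (71.9634 + 117.4462) = 499.4505 / 189.4096 = 2.63688

2.64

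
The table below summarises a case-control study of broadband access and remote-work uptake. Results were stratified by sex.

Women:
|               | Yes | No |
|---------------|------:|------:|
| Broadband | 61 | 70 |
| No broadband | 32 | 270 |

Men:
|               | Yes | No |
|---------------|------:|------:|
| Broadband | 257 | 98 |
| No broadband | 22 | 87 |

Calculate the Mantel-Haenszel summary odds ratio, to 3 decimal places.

OR_MH = Σ(aᵢdᵢ/nᵢ) / Σ(bᵢcᵢ/nᵢ), where nᵢ is the stratum total.
Stratum 1 (Women): n = 433; a·d/n = 61·270/433 = 38.0370; b·c/n = 70·32/433 = 5.1732
Stratum 2 (Men): n = 464; a·d/n = 257·87/464 = 48.1875; b·c/n = 98·22/464 = 4.6466
OR_MH = (38.0370 + 48.1875) / (5.1732 + 4.6466) = 86.2245 / 9.8198 = 8.78071

8.781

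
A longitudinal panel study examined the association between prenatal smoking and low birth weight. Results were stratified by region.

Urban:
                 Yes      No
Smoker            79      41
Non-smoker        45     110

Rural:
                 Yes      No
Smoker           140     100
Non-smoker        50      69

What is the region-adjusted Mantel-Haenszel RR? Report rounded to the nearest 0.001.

1.714

RR_MH = Σ(aᵢ·n₀ᵢ/nᵢ) / Σ(cᵢ·n₁ᵢ/nᵢ), with n₁ᵢ = aᵢ+bᵢ (exposed), n₀ᵢ = cᵢ+dᵢ (unexposed), nᵢ = n₁ᵢ+n₀ᵢ.
Stratum 1 (Urban): n₁ = 120, n₀ = 155, n = 275; a·n₀/n = 79·155/275 = 44.5273; c·n₁/n = 45·120/275 = 19.6364
Stratum 2 (Rural): n₁ = 240, n₀ = 119, n = 359; a·n₀/n = 140·119/359 = 46.4067; c·n₁/n = 50·240/359 = 33.4262
RR_MH = (44.5273 + 46.4067) / (19.6364 + 33.4262) = 90.9340 / 53.0625 = 1.71371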